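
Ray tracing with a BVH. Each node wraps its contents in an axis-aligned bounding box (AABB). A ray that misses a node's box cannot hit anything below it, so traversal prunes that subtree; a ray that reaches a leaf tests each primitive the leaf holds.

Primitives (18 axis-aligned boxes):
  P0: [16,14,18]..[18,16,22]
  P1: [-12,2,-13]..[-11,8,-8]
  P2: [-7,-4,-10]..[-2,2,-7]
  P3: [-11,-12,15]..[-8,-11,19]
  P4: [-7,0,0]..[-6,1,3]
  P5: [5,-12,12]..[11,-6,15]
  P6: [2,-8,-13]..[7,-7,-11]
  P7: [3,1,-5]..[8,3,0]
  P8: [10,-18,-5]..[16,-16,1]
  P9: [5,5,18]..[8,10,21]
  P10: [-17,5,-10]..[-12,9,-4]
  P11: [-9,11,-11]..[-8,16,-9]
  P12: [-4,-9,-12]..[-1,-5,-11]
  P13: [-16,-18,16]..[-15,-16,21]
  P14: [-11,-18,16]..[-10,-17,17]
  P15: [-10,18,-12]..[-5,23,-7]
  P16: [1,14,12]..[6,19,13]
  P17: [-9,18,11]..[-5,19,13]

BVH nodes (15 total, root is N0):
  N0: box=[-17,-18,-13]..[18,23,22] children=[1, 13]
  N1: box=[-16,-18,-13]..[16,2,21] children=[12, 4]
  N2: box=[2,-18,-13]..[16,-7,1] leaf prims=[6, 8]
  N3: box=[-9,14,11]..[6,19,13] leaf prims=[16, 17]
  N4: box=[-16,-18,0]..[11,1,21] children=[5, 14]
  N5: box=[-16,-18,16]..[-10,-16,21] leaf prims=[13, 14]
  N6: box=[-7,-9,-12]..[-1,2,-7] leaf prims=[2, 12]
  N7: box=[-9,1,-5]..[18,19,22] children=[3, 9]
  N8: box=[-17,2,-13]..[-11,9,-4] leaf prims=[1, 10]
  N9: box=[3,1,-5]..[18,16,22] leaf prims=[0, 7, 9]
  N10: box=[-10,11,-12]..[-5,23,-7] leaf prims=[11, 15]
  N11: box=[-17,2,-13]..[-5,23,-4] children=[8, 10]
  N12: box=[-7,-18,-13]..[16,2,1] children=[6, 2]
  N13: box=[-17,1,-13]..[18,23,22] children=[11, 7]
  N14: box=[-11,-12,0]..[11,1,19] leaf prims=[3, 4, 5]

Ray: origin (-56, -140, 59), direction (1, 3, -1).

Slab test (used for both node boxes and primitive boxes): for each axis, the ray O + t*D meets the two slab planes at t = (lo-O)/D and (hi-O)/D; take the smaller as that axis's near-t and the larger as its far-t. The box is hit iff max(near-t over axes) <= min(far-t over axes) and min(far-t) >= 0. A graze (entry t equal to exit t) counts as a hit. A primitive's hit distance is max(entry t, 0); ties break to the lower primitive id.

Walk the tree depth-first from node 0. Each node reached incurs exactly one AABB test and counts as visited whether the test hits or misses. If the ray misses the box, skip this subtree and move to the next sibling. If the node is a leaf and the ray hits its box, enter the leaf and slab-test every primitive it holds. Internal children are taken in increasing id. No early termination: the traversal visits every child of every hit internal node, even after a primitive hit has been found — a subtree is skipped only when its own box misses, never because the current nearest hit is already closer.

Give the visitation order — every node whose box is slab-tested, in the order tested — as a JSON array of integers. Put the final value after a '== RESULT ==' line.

Walk:
N0 x:[39,74] y:[122/3,163/3] z:[37,72] -> hit [122/3,163/3], descend [1, 13]
  N1 x:[40,72] y:[122/3,142/3] z:[38,72] -> hit [122/3,142/3], descend [4, 12]
    N4 x:[40,67] y:[122/3,47] z:[38,59] -> hit [122/3,47], descend [5, 14]
      N5 x:[40,46] y:[122/3,124/3] z:[38,43] -> hit [122/3,124/3] leaf, test {P13@t=122/3, P14(miss)}
      N14 x:[45,67] y:[128/3,47] z:[40,59] -> hit [45,47] leaf, test {P3(miss), P4(miss), P5(miss)}
    N12 x:[49,72] y:[122/3,142/3] z:[58,72] -> miss, prune
  N13 x:[39,74] y:[47,163/3] z:[37,72] -> hit [47,163/3], descend [7, 11]
    N7 x:[47,74] y:[47,53] z:[37,64] -> hit [47,53], descend [3, 9]
      N3 x:[47,62] y:[154/3,53] z:[46,48] -> miss, prune
      N9 x:[59,74] y:[47,52] z:[37,64] -> miss, prune
    N11 x:[39,51] y:[142/3,163/3] z:[63,72] -> miss, prune

Summary -> nodes [0, 1, 4, 5, 14, 12, 13, 7, 3, 9, 11]; box-tests=11; leaf-entries=2; first=P13

== RESULT ==
[0, 1, 4, 5, 14, 12, 13, 7, 3, 9, 11]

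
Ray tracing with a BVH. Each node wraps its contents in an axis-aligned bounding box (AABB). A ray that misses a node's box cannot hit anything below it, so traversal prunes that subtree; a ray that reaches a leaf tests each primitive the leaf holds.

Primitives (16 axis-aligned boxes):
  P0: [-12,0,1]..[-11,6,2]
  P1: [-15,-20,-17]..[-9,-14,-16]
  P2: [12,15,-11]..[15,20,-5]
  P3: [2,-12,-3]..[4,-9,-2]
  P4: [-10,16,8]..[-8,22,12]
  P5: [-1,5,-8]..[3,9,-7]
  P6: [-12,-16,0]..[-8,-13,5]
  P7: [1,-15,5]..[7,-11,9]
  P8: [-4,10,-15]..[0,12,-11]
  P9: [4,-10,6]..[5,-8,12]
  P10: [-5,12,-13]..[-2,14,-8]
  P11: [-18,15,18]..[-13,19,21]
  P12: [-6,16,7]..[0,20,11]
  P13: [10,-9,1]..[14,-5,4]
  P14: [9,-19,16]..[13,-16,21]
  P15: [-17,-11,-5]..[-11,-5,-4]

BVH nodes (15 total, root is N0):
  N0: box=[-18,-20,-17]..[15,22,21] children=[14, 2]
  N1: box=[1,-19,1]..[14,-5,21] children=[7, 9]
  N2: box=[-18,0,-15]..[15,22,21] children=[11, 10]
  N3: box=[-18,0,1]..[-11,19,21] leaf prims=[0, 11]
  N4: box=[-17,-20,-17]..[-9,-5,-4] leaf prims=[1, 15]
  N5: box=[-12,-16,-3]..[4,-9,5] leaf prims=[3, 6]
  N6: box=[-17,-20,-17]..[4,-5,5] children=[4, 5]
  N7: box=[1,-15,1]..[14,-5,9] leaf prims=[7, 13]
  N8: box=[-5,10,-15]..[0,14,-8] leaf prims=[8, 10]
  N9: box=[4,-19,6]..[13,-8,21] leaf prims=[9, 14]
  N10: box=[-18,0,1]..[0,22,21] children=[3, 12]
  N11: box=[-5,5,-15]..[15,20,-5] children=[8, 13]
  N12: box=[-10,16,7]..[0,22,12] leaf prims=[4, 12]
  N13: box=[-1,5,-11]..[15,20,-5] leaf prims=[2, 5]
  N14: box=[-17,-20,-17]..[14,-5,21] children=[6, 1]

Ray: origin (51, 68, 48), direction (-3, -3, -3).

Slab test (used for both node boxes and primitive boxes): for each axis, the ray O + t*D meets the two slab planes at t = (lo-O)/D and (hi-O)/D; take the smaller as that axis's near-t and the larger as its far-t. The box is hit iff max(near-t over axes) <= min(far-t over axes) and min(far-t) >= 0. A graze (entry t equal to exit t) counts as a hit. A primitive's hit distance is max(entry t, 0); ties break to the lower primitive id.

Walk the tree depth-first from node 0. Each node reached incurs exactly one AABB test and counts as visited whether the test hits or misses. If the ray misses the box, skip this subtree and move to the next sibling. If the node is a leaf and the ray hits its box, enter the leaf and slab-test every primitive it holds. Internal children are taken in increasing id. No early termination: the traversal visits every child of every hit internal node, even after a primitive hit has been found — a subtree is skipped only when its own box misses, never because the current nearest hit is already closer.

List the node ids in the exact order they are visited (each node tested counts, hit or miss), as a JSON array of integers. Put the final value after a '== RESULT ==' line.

Traverse from the root:
N0 x:[12,23] y:[46/3,88/3] z:[9,65/3] -> hit [46/3,65/3], descend [2, 14]
  N2 x:[12,23] y:[46/3,68/3] z:[9,21] -> hit [46/3,21], descend [10, 11]
    N10 x:[17,23] y:[46/3,68/3] z:[9,47/3] -> miss, prune
    N11 x:[12,56/3] y:[16,21] z:[53/3,21] -> hit [53/3,56/3], descend [8, 13]
      N8 x:[17,56/3] y:[18,58/3] z:[56/3,21] -> hit [56/3,56/3] leaf, test {P8(miss), P10@t=56/3}
      N13 x:[12,52/3] y:[16,21] z:[53/3,59/3] -> miss, prune
  N14 x:[37/3,68/3] y:[73/3,88/3] z:[9,65/3] -> miss, prune

7 AABB tests over nodes [0, 2, 10, 11, 8, 13, 14]; 1 leaf entered; closest P10.

== RESULT ==
[0, 2, 10, 11, 8, 13, 14]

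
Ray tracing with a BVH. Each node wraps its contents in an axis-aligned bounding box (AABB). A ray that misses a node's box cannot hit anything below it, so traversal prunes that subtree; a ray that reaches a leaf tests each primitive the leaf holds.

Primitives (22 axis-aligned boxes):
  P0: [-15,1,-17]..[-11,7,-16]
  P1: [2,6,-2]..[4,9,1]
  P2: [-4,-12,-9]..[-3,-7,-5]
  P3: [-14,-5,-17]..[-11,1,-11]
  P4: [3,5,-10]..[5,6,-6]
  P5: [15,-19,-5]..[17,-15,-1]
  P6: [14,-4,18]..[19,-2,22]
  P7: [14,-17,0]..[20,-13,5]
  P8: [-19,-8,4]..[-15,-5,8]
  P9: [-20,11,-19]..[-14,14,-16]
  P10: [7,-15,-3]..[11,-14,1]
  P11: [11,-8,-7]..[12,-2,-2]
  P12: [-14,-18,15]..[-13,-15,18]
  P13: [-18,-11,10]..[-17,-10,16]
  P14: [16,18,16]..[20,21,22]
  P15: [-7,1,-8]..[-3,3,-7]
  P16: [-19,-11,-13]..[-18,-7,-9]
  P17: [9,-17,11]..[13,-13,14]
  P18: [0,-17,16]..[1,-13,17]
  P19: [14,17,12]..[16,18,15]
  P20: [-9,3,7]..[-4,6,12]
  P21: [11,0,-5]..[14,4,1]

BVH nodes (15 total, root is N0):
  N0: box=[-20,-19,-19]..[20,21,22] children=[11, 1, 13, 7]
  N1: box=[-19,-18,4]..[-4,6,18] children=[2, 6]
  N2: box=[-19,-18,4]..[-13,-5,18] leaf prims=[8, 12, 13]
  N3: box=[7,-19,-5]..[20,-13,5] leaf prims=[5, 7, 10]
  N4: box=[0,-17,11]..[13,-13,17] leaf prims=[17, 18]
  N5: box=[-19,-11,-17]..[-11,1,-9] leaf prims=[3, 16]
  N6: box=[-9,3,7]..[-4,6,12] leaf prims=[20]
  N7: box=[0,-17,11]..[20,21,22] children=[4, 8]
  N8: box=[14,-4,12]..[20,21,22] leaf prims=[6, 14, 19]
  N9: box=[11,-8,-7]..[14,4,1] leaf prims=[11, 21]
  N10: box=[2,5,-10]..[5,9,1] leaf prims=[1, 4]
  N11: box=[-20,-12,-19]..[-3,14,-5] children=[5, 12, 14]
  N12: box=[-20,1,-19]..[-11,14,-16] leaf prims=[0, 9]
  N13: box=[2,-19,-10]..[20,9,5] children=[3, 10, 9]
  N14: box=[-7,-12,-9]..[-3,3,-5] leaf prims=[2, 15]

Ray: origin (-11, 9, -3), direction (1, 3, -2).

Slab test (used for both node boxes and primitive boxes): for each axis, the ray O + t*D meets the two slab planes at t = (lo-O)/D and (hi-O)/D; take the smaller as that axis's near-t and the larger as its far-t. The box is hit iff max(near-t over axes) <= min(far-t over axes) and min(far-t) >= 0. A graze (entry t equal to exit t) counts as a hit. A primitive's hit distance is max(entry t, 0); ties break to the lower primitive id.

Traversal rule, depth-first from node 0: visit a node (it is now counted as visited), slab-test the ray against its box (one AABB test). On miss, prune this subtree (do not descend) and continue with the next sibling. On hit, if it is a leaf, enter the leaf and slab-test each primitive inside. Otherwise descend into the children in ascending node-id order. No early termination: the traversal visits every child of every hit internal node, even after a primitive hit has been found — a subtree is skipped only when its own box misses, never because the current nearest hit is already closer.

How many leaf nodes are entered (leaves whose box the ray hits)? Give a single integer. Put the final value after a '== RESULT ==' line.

Trace the traversal:
N0 x:[-9,31] y:[-28/3,4] z:[-25/2,8] -> hit [-9,4], descend [1, 7, 11, 13]
  N1 x:[-8,7] y:[-9,-1] z:[-21/2,-7/2] -> miss, prune
  N7 x:[11,31] y:[-26/3,4] z:[-25/2,-7] -> miss, prune
  N11 x:[-9,8] y:[-7,5/3] z:[1,8] -> hit [1,5/3], descend [5, 12, 14]
    N5 x:[-8,0] y:[-20/3,-8/3] z:[3,7] -> miss, prune
    N12 x:[-9,0] y:[-8/3,5/3] z:[13/2,8] -> miss, prune
    N14 x:[4,8] y:[-7,-2] z:[1,3] -> miss, prune
  N13 x:[13,31] y:[-28/3,0] z:[-4,7/2] -> miss, prune

Visited [0, 1, 7, 11, 5, 12, 14, 13]. Tests: 8 box, 0 leaf. Nearest: miss.

== RESULT ==
0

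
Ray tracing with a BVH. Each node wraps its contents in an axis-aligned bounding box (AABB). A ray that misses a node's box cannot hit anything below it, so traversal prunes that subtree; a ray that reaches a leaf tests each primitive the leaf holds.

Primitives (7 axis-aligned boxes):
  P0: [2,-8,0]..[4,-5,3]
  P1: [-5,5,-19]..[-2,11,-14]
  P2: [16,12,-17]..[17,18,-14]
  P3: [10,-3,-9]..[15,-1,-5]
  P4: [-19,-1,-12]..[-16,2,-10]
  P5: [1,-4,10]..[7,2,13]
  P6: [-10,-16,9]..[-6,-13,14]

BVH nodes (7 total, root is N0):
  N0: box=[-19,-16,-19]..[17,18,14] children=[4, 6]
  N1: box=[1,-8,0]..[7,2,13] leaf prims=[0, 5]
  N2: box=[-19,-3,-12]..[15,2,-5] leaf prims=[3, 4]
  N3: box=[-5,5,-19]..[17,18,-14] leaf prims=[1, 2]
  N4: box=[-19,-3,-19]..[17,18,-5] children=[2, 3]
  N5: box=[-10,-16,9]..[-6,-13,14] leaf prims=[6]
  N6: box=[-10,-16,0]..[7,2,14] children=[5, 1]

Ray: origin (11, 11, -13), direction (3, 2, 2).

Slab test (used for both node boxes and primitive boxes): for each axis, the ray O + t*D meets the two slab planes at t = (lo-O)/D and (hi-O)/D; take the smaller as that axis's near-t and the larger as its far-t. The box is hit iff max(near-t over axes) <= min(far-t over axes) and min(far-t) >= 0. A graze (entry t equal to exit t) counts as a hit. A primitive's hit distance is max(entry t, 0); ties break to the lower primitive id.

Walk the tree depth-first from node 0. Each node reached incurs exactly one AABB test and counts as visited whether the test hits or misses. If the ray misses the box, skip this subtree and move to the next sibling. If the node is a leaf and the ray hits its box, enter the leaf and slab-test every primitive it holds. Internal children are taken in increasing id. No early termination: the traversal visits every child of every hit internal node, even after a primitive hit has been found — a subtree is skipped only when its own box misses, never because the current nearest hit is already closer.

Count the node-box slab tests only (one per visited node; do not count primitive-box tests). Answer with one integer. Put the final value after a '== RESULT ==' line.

Traverse from the root:
N0 x:[-10,2] y:[-27/2,7/2] z:[-3,27/2] -> hit [-3,2], descend [4, 6]
  N4 x:[-10,2] y:[-7,7/2] z:[-3,4] -> hit [-3,2], descend [2, 3]
    N2 x:[-10,4/3] y:[-7,-9/2] z:[1/2,4] -> miss, prune
    N3 x:[-16/3,2] y:[-3,7/2] z:[-3,-1/2] -> miss, prune
  N6 x:[-7,-4/3] y:[-27/2,-9/2] z:[13/2,27/2] -> miss, prune

Visited [0, 4, 2, 3, 6]. Tests: 5 box, 0 leaf. Nearest: miss.

== RESULT ==
5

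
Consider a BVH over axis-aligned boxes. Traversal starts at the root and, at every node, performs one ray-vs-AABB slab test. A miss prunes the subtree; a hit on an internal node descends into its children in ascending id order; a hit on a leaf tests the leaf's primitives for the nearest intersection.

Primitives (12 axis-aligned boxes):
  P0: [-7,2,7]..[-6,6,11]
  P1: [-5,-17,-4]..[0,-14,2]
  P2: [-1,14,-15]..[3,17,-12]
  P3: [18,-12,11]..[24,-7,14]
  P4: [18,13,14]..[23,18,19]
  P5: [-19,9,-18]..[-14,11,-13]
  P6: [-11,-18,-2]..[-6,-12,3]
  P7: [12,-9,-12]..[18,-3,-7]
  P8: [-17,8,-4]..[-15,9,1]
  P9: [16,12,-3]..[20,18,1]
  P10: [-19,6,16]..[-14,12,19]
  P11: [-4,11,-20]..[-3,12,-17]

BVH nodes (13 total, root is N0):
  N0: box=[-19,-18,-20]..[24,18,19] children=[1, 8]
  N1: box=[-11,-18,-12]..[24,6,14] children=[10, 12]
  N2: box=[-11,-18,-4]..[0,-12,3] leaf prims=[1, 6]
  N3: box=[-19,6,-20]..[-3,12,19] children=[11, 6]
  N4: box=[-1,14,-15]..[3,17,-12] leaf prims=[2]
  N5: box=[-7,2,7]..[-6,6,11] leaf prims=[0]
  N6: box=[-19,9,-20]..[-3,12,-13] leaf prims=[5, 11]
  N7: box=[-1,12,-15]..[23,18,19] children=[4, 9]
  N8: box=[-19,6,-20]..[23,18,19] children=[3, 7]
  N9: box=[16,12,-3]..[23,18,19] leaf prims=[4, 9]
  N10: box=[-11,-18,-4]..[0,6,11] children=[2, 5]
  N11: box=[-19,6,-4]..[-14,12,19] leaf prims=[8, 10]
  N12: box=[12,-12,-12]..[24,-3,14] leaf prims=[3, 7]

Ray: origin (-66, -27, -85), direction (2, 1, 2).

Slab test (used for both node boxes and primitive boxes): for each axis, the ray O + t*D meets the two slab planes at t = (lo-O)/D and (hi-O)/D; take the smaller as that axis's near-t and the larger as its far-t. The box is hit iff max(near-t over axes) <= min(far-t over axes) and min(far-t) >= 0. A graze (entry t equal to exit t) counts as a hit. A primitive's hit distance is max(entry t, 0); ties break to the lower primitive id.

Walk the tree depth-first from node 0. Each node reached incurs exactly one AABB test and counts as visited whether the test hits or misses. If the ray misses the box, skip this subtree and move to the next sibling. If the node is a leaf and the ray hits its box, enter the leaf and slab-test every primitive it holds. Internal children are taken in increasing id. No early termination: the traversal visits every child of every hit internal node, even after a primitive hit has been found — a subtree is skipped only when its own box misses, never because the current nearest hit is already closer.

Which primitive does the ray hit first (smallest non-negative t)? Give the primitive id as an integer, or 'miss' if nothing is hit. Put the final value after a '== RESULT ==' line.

Traverse from the root:
N0 x:[47/2,45] y:[9,45] z:[65/2,52] -> hit [65/2,45], descend [1, 8]
  N1 x:[55/2,45] y:[9,33] z:[73/2,99/2] -> miss, prune
  N8 x:[47/2,89/2] y:[33,45] z:[65/2,52] -> hit [33,89/2], descend [3, 7]
    N3 x:[47/2,63/2] y:[33,39] z:[65/2,52] -> miss, prune
    N7 x:[65/2,89/2] y:[39,45] z:[35,52] -> hit [39,89/2], descend [4, 9]
      N4 x:[65/2,69/2] y:[41,44] z:[35,73/2] -> miss, prune
      N9 x:[41,89/2] y:[39,45] z:[41,52] -> hit [41,89/2] leaf, test {P4(miss), P9@t=41}

Summary -> nodes [0, 1, 8, 3, 7, 4, 9]; box-tests=7; leaf-entries=1; first=P9

== RESULT ==
9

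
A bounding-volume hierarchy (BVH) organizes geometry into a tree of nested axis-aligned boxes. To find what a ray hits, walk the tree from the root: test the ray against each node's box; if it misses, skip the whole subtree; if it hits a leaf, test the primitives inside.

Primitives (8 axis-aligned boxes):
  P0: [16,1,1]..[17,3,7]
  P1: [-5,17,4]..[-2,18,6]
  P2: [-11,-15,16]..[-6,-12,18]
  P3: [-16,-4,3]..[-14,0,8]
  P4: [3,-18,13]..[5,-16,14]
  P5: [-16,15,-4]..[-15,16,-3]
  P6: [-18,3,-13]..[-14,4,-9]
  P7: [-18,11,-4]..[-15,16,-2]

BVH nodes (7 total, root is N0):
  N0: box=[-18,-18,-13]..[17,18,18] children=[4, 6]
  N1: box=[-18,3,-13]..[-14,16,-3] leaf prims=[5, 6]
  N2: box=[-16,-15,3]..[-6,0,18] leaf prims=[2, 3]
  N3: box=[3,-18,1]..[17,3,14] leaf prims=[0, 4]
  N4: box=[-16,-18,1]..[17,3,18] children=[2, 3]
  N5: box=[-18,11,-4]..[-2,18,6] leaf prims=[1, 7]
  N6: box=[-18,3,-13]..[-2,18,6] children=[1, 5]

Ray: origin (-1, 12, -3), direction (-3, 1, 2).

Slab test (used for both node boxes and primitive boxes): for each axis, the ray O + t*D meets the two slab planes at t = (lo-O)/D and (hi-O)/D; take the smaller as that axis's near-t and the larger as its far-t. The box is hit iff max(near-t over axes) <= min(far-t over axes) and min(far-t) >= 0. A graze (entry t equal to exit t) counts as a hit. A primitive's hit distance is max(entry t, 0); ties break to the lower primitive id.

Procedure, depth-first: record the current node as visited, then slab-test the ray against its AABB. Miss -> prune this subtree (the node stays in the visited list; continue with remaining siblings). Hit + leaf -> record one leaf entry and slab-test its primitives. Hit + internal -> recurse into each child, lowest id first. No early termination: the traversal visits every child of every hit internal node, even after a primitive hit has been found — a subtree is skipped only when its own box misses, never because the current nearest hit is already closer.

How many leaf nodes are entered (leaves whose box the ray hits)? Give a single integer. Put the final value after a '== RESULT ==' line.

Trace the traversal:
N0 x:[-6,17/3] y:[-30,6] z:[-5,21/2] -> hit [-5,17/3], descend [4, 6]
  N4 x:[-6,5] y:[-30,-9] z:[2,21/2] -> miss, prune
  N6 x:[1/3,17/3] y:[-9,6] z:[-5,9/2] -> hit [1/3,9/2], descend [1, 5]
    N1 x:[13/3,17/3] y:[-9,4] z:[-5,0] -> miss, prune
    N5 x:[1/3,17/3] y:[-1,6] z:[-1/2,9/2] -> hit [1/3,9/2] leaf, test {P1(miss), P7(miss)}

order=[0, 4, 6, 1, 5]  |boxes|=5  |leaves|=1  hit=miss

== RESULT ==
1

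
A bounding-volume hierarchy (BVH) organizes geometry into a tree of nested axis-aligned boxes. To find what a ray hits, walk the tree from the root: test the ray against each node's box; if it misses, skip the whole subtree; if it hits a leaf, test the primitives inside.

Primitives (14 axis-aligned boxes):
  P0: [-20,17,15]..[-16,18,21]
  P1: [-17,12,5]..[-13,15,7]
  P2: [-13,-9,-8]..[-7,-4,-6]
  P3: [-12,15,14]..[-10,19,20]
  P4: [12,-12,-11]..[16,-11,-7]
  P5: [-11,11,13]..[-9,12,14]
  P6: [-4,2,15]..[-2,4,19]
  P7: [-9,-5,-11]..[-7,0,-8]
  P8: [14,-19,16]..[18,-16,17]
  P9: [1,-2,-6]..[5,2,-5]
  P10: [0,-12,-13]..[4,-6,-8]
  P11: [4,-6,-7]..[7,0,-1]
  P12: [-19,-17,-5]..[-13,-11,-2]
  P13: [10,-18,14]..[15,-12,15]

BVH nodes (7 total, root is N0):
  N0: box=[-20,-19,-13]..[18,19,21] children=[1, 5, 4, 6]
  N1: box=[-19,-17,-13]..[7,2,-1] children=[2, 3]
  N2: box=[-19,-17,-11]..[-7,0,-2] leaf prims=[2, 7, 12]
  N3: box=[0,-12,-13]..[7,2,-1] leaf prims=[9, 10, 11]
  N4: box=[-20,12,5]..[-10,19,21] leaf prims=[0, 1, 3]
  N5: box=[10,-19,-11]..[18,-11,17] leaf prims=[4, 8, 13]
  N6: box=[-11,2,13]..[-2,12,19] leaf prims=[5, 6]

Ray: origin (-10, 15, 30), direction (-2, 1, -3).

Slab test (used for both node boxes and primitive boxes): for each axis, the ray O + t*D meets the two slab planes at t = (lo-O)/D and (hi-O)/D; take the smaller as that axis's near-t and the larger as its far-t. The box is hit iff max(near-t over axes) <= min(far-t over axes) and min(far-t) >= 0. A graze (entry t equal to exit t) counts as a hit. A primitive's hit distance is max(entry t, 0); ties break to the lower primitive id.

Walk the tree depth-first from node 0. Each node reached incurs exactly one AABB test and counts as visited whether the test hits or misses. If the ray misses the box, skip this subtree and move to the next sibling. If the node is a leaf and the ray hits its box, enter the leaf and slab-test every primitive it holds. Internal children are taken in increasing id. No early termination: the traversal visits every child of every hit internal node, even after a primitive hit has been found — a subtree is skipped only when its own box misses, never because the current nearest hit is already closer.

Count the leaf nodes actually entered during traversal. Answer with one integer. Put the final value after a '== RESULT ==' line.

Traverse from the root:
N0 x:[-14,5] y:[-34,4] z:[3,43/3] -> hit [3,4], descend [1, 4, 5, 6]
  N1 x:[-17/2,9/2] y:[-32,-13] z:[31/3,43/3] -> miss, prune
  N4 x:[0,5] y:[-3,4] z:[3,25/3] -> hit [3,4] leaf, test {P0@t=3, P1(miss), P3(miss)}
  N5 x:[-14,-10] y:[-34,-26] z:[13/3,41/3] -> miss, prune
  N6 x:[-4,1/2] y:[-13,-3] z:[11/3,17/3] -> miss, prune

Visited [0, 1, 4, 5, 6]. Tests: 5 box, 1 leaf. Nearest: P0.

== RESULT ==
1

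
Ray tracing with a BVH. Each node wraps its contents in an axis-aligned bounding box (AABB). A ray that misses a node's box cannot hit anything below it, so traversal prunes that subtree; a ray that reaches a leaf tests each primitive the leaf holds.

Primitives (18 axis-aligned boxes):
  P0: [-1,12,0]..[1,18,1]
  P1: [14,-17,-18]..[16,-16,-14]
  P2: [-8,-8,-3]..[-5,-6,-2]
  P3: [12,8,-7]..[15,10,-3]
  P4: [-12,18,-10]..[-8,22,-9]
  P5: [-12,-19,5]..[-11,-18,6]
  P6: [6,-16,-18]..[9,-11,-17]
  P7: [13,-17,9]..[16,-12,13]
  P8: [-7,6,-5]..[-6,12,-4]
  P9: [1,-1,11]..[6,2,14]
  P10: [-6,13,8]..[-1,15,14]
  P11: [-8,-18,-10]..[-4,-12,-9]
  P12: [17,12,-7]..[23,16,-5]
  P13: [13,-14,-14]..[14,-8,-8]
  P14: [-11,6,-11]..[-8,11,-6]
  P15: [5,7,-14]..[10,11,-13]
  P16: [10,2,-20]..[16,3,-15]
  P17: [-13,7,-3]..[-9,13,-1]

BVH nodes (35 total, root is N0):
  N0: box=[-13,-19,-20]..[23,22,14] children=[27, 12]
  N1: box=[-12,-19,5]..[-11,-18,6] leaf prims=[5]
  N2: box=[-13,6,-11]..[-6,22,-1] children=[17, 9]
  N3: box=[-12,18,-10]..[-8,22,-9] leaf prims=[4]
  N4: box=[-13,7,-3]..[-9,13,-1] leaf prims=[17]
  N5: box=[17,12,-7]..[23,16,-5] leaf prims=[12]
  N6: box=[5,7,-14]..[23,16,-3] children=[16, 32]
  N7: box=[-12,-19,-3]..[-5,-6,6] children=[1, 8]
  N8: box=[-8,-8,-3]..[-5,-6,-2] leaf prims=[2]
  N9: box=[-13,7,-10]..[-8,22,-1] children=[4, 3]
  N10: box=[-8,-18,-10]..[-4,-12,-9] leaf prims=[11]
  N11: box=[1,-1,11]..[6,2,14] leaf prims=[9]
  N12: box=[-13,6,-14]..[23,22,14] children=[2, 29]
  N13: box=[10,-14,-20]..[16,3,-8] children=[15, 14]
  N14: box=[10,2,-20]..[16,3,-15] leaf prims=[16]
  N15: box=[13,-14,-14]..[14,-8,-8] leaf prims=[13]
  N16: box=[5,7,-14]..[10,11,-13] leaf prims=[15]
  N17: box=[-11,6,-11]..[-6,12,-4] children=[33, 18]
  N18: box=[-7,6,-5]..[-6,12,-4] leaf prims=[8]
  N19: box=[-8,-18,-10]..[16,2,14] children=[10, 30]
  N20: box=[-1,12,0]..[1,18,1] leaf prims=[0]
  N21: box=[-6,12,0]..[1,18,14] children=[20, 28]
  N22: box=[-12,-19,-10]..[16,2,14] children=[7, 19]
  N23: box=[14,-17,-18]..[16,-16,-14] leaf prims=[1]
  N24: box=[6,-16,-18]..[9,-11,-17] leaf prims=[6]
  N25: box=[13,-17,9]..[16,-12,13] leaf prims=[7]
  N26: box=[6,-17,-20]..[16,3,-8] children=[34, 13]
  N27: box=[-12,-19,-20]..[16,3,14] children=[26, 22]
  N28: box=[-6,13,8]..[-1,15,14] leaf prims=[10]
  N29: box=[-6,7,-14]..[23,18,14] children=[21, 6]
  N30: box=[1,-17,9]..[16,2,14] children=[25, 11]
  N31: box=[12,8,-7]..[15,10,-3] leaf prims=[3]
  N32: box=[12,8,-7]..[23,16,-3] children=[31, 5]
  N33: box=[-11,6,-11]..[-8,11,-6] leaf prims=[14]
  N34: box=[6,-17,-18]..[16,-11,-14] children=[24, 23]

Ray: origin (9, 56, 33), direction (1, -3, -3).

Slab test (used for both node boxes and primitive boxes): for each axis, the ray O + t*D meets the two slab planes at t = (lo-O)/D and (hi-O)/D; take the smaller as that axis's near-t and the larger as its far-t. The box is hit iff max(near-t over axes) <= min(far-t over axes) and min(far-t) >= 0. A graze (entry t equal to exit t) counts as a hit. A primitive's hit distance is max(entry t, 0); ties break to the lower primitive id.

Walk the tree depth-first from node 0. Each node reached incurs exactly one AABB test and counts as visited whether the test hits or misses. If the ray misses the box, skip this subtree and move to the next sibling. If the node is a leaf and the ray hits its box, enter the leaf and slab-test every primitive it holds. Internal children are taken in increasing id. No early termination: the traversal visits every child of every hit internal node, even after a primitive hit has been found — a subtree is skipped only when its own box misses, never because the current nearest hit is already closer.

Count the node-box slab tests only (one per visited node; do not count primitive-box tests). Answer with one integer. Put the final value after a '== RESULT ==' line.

Trace the traversal:
N0 x:[-22,14] y:[34/3,25] z:[19/3,53/3] -> hit [34/3,14], descend [12, 27]
  N12 x:[-22,14] y:[34/3,50/3] z:[19/3,47/3] -> hit [34/3,14], descend [2, 29]
    N2 x:[-22,-15] y:[34/3,50/3] z:[34/3,44/3] -> miss, prune
    N29 x:[-15,14] y:[38/3,49/3] z:[19/3,47/3] -> hit [38/3,14], descend [6, 21]
      N6 x:[-4,14] y:[40/3,49/3] z:[12,47/3] -> hit [40/3,14], descend [16, 32]
        N16 x:[-4,1] y:[15,49/3] z:[46/3,47/3] -> miss, prune
        N32 x:[3,14] y:[40/3,16] z:[12,40/3] -> hit [40/3,40/3], descend [5, 31]
          N5 x:[8,14] y:[40/3,44/3] z:[38/3,40/3] -> hit [40/3,40/3] leaf, test {P12@t=40/3}
          N31 x:[3,6] y:[46/3,16] z:[12,40/3] -> miss, prune
      N21 x:[-15,-8] y:[38/3,44/3] z:[19/3,11] -> miss, prune
  N27 x:[-21,7] y:[53/3,25] z:[19/3,53/3] -> miss, prune

order=[0, 12, 2, 29, 6, 16, 32, 5, 31, 21, 27]  |boxes|=11  |leaves|=1  hit=P12

== RESULT ==
11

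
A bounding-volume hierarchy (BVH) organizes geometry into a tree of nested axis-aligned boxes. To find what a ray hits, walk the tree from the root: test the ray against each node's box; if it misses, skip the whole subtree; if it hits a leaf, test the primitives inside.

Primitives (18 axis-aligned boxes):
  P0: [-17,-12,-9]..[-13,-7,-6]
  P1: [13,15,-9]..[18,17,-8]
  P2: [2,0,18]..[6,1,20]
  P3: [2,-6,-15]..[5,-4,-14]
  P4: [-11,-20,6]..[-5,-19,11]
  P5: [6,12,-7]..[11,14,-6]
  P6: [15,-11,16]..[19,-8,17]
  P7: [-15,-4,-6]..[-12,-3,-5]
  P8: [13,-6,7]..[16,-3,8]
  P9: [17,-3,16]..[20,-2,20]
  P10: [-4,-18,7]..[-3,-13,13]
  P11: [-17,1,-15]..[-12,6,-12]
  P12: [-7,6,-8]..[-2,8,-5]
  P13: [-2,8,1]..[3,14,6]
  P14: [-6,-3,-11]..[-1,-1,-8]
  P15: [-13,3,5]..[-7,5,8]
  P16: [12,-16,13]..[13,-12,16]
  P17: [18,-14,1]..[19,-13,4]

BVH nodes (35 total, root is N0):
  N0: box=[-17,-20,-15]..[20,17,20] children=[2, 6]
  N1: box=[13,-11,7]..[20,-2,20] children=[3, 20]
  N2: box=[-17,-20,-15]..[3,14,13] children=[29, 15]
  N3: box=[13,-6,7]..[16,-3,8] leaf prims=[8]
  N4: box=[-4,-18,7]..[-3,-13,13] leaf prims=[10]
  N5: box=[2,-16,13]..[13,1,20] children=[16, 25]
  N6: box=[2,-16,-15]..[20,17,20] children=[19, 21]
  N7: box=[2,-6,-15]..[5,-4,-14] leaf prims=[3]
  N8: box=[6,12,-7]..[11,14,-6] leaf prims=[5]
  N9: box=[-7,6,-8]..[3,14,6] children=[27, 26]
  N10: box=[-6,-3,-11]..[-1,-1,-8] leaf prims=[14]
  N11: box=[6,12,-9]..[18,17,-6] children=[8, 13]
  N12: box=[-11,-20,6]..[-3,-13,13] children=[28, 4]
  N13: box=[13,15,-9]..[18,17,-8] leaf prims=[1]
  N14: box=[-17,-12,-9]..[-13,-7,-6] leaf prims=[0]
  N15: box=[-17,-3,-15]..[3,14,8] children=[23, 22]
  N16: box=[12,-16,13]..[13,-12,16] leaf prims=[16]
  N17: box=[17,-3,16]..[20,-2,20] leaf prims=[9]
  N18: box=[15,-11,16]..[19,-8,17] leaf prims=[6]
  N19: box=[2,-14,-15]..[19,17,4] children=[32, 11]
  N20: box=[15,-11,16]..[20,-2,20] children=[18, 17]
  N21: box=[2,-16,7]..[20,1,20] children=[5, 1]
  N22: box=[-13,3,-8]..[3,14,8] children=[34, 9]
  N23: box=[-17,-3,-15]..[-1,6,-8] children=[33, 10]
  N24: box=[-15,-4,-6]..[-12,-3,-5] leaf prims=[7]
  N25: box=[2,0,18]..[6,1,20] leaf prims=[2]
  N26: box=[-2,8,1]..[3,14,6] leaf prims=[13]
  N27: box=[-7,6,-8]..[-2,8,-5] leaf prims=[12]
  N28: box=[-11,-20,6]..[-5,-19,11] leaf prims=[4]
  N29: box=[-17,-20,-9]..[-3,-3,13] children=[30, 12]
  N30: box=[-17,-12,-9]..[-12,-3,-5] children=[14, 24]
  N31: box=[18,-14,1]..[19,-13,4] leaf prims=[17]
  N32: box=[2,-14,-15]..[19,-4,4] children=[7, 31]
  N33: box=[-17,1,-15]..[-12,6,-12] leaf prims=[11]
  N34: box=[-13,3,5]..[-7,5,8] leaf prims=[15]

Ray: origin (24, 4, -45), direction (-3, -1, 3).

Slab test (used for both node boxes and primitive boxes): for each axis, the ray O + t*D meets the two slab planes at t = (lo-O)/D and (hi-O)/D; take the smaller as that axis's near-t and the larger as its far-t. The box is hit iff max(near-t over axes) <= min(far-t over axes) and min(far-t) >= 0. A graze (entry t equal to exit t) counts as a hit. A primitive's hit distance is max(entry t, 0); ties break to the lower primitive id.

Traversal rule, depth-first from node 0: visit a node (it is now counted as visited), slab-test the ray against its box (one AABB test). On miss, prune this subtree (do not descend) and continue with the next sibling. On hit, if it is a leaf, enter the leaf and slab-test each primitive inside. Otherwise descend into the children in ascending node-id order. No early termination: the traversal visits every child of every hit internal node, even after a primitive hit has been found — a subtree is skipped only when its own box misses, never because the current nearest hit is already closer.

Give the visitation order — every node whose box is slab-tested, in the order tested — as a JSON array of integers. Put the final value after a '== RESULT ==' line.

Walk:
N0 x:[4/3,41/3] y:[-13,24] z:[10,65/3] -> hit [10,41/3], descend [2, 6]
  N2 x:[7,41/3] y:[-10,24] z:[10,58/3] -> hit [10,41/3], descend [15, 29]
    N15 x:[7,41/3] y:[-10,7] z:[10,53/3] -> miss, prune
    N29 x:[9,41/3] y:[7,24] z:[12,58/3] -> hit [12,41/3], descend [12, 30]
      N12 x:[9,35/3] y:[17,24] z:[17,58/3] -> miss, prune
      N30 x:[12,41/3] y:[7,16] z:[12,40/3] -> hit [12,40/3], descend [14, 24]
        N14 x:[37/3,41/3] y:[11,16] z:[12,13] -> hit [37/3,13] leaf, test {P0@t=37/3}
        N24 x:[12,13] y:[7,8] z:[13,40/3] -> miss, prune
  N6 x:[4/3,22/3] y:[-13,20] z:[10,65/3] -> miss, prune

Summary -> nodes [0, 2, 15, 29, 12, 30, 14, 24, 6]; box-tests=9; leaf-entries=1; first=P0

== RESULT ==
[0, 2, 15, 29, 12, 30, 14, 24, 6]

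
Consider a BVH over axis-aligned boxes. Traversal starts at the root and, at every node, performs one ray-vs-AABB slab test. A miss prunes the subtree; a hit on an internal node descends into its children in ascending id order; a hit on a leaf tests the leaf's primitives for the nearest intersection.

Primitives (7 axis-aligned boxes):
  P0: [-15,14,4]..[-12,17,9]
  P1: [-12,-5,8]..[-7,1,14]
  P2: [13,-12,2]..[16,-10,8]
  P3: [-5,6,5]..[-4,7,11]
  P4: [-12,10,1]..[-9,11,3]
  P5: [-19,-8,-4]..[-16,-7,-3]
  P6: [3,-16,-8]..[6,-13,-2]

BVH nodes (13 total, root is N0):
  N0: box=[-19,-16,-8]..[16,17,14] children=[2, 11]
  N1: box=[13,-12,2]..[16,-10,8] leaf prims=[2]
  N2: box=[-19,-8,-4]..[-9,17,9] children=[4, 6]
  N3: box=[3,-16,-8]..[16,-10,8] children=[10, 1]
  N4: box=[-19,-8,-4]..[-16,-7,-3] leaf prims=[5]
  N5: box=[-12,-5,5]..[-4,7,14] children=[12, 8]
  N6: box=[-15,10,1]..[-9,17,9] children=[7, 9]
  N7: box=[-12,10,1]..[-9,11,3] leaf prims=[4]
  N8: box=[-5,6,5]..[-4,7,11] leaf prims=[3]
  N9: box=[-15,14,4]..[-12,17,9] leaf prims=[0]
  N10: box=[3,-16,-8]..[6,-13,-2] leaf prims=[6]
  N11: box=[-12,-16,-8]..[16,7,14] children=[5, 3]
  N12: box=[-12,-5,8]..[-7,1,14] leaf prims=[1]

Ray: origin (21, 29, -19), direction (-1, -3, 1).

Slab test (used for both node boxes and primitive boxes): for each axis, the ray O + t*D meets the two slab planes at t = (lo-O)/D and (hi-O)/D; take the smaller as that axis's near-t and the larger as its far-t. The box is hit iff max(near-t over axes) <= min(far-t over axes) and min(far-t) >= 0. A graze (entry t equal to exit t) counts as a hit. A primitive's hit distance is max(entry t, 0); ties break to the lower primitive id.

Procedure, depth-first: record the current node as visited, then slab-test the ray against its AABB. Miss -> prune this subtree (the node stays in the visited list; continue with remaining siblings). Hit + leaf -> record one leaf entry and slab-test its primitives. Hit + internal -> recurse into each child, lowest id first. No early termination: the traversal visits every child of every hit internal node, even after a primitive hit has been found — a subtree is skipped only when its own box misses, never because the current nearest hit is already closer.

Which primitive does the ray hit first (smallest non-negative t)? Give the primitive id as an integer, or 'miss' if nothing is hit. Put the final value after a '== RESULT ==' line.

Walk:
N0 x:[5,40] y:[4,15] z:[11,33] -> hit [11,15], descend [2, 11]
  N2 x:[30,40] y:[4,37/3] z:[15,28] -> miss, prune
  N11 x:[5,33] y:[22/3,15] z:[11,33] -> hit [11,15], descend [3, 5]
    N3 x:[5,18] y:[13,15] z:[11,27] -> hit [13,15], descend [1, 10]
      N1 x:[5,8] y:[13,41/3] z:[21,27] -> miss, prune
      N10 x:[15,18] y:[14,15] z:[11,17] -> hit [15,15] leaf, test {P6@t=15}
    N5 x:[25,33] y:[22/3,34/3] z:[24,33] -> miss, prune

7 AABB tests over nodes [0, 2, 11, 3, 1, 10, 5]; 1 leaf entered; closest P6.

== RESULT ==
6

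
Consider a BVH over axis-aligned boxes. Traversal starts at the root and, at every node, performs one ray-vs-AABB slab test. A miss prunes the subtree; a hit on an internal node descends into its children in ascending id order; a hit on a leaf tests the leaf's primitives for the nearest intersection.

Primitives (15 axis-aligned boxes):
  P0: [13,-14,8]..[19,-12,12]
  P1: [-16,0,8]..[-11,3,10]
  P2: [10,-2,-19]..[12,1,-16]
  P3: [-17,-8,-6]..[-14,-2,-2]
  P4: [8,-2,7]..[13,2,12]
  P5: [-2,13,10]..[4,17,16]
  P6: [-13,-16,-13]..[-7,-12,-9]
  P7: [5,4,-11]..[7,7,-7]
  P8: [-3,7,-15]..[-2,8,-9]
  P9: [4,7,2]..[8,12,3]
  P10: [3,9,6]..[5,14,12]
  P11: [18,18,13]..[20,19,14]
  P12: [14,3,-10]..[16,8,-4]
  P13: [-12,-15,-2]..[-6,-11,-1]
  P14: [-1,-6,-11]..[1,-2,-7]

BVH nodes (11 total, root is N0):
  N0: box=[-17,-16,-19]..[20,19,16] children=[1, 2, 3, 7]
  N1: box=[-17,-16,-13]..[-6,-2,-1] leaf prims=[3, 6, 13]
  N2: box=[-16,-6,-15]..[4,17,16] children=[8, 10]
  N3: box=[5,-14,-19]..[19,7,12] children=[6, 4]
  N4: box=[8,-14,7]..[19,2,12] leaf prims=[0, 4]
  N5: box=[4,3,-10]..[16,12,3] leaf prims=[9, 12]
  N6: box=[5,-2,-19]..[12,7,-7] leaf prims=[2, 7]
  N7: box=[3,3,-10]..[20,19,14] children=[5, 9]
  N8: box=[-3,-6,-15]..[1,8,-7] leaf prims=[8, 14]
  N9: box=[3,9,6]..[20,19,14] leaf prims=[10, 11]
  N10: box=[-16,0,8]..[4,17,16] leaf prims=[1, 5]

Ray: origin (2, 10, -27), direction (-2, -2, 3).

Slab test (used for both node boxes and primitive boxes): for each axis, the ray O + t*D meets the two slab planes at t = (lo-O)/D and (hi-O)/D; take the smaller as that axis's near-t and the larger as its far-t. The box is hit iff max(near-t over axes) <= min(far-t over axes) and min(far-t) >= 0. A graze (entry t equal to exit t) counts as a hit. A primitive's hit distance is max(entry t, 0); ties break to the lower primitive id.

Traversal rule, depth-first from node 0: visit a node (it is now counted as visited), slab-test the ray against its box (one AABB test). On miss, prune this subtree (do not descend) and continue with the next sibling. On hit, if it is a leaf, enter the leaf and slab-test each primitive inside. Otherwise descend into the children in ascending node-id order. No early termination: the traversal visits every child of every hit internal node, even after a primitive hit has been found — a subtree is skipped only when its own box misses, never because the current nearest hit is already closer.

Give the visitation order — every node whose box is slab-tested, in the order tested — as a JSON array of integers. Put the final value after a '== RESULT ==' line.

Walk:
N0 x:[-9,19/2] y:[-9/2,13] z:[8/3,43/3] -> hit [8/3,19/2], descend [1, 2, 3, 7]
  N1 x:[4,19/2] y:[6,13] z:[14/3,26/3] -> hit [6,26/3] leaf, test {P3@t=8, P6(miss), P13(miss)}
  N2 x:[-1,9] y:[-7/2,8] z:[4,43/3] -> hit [4,8], descend [8, 10]
    N8 x:[1/2,5/2] y:[1,8] z:[4,20/3] -> miss, prune
    N10 x:[-1,9] y:[-7/2,5] z:[35/3,43/3] -> miss, prune
  N3 x:[-17/2,-3/2] y:[3/2,12] z:[8/3,13] -> miss, prune
  N7 x:[-9,-1/2] y:[-9/2,7/2] z:[17/3,41/3] -> miss, prune

Summary -> nodes [0, 1, 2, 8, 10, 3, 7]; box-tests=7; leaf-entries=1; first=P3

== RESULT ==
[0, 1, 2, 8, 10, 3, 7]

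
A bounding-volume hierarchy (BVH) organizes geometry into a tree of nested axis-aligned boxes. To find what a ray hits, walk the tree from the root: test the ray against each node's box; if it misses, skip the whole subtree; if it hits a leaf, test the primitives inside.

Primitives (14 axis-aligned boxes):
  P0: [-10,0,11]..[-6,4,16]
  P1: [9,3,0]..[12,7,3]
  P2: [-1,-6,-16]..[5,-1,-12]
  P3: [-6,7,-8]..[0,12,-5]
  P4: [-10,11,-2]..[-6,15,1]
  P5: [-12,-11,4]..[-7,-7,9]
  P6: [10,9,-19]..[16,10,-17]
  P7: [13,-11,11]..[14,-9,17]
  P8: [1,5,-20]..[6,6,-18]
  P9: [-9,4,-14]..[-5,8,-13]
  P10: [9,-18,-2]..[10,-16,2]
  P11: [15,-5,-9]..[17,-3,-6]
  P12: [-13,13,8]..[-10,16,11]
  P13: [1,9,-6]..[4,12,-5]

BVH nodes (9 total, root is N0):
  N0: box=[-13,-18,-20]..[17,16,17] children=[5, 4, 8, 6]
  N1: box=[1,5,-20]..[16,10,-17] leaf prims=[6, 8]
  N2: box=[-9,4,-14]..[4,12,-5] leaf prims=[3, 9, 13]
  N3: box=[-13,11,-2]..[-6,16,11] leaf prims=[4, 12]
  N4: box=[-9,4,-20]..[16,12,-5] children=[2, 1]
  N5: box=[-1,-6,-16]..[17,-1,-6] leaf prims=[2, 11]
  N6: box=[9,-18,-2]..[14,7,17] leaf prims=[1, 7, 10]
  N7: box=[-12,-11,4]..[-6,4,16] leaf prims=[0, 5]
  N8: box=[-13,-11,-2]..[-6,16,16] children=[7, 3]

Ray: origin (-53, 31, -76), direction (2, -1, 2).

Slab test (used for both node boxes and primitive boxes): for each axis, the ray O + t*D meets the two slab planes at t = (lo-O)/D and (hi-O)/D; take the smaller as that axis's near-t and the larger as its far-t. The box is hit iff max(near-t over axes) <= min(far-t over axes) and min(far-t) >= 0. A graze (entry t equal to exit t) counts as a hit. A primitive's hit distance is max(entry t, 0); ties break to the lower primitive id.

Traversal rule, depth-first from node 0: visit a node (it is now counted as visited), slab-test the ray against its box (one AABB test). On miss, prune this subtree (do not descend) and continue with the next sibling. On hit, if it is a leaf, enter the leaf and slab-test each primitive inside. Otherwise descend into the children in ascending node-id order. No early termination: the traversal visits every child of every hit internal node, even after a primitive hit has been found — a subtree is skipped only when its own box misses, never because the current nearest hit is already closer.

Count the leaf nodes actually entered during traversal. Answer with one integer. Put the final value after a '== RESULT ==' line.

Trace the traversal:
N0 x:[20,35] y:[15,49] z:[28,93/2] -> hit [28,35], descend [4, 5, 6, 8]
  N4 x:[22,69/2] y:[19,27] z:[28,71/2] -> miss, prune
  N5 x:[26,35] y:[32,37] z:[30,35] -> hit [32,35] leaf, test {P2(miss), P11@t=34}
  N6 x:[31,67/2] y:[24,49] z:[37,93/2] -> miss, prune
  N8 x:[20,47/2] y:[15,42] z:[37,46] -> miss, prune

Visited [0, 4, 5, 6, 8]. Tests: 5 box, 1 leaf. Nearest: P11.

== RESULT ==
1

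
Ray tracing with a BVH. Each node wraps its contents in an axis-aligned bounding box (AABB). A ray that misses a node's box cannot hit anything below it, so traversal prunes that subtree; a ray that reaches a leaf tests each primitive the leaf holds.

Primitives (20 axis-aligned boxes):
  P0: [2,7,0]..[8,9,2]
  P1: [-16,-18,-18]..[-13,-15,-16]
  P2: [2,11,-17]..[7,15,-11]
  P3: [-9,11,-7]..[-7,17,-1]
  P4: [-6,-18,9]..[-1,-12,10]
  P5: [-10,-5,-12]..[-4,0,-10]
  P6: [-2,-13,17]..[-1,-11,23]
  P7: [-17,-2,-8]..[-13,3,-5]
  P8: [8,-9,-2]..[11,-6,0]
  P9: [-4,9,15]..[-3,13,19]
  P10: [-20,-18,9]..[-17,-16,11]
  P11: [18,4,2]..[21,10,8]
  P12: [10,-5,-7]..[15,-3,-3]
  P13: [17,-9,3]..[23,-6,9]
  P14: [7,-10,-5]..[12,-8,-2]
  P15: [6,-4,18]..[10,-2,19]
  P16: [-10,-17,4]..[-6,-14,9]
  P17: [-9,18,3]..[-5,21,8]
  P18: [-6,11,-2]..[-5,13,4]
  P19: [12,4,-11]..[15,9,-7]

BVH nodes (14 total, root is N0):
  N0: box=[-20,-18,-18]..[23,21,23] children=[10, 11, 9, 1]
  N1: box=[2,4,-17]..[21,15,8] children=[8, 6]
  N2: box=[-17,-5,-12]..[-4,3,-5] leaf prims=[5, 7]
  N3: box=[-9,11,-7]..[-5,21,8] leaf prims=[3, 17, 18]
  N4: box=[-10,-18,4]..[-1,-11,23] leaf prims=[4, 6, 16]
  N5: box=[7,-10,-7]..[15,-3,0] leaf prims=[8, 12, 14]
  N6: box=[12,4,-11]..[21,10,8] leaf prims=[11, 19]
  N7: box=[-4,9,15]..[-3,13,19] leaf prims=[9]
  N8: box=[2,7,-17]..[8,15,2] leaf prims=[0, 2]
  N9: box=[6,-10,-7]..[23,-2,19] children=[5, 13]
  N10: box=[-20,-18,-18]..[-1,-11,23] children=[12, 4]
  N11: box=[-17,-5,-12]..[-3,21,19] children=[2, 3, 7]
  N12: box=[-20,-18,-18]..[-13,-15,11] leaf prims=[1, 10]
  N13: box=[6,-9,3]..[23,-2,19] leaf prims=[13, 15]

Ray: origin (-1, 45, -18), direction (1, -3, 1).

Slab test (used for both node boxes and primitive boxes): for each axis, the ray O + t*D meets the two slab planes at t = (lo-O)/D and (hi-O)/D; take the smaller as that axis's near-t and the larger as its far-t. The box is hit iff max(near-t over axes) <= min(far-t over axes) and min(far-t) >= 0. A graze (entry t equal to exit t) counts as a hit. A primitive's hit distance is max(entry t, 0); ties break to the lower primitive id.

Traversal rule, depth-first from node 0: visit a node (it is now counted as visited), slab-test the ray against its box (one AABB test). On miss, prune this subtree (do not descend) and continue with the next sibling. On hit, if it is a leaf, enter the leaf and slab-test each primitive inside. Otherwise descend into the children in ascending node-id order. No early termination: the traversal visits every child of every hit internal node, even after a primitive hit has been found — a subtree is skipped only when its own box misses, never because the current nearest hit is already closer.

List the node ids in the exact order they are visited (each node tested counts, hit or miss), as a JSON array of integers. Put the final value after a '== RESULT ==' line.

Traverse from the root:
N0 x:[-19,24] y:[8,21] z:[0,41] -> hit [8,21], descend [1, 9, 10, 11]
  N1 x:[3,22] y:[10,41/3] z:[1,26] -> hit [10,41/3], descend [6, 8]
    N6 x:[13,22] y:[35/3,41/3] z:[7,26] -> hit [13,41/3] leaf, test {P11(miss), P19(miss)}
    N8 x:[3,9] y:[10,38/3] z:[1,20] -> miss, prune
  N9 x:[7,24] y:[47/3,55/3] z:[11,37] -> hit [47/3,55/3], descend [5, 13]
    N5 x:[8,16] y:[16,55/3] z:[11,18] -> hit [16,16] leaf, test {P8(miss), P12(miss), P14(miss)}
    N13 x:[7,24] y:[47/3,18] z:[21,37] -> miss, prune
  N10 x:[-19,0] y:[56/3,21] z:[0,41] -> miss, prune
  N11 x:[-16,-2] y:[8,50/3] z:[6,37] -> miss, prune

Visited [0, 1, 6, 8, 9, 5, 13, 10, 11]. Tests: 9 box, 2 leaf. Nearest: miss.

== RESULT ==
[0, 1, 6, 8, 9, 5, 13, 10, 11]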